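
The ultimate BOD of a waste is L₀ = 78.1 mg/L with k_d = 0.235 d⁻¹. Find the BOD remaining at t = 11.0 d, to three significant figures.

L ≈ 5.89 mg/L

L_t = L₀ e^(−k_d t) = 78.1 × e^(−0.235×11.0) = 78.1 × 0.07540 = 5.888 mg/L.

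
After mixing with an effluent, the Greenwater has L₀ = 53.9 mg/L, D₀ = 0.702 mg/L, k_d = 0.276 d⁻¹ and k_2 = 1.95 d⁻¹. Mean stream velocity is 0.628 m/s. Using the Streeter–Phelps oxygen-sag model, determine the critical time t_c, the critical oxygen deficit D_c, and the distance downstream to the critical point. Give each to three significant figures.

t_c ≈ 1.12 d; D_c ≈ 5.60 mg/L; x_c ≈ 60.7 km

With k_2/k_d = 7.065 and 1 − D₀(k_2−k_d)/(k_d L₀) = 0.9210,
t_c = ln(7.065 × 0.9210) / (1.95 − 0.276) = ln(6.507) / 1.674 = 1.873/1.674 = 1.119 d.
D_c = (k_d/k_2) L₀ e^(−k_d t_c) = (0.276/1.95) × 53.9 × e^(−0.276×1.119) = 0.1415 × 53.9 × 0.7343 = 5.602 mg/L.
x_c = v t_c = 0.628 m/s × 1.119 d × 86400 s/d = 60710 m ≈ 60.7 km.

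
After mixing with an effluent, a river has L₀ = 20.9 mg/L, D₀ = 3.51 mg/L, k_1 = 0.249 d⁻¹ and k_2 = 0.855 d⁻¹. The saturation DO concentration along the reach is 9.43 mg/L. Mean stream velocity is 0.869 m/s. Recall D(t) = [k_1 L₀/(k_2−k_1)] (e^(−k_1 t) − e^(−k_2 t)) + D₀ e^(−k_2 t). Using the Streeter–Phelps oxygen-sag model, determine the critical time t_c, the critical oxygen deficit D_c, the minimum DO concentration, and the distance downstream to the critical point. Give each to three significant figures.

t_c ≈ 1.17 d; D_c ≈ 4.55 mg/L; min DO ≈ 4.88 mg/L; x_c ≈ 87.7 km

t_c = [1/(k_2−k_1)] ln[(k_2/k_1)(1 − D₀(k_2−k_1)/(k_1 L₀))]
= [1/(0.855−0.249)] ln[(0.855/0.249)(1 − 3.51×0.6060/(0.249×20.9))]
= (1/0.6060) ln[3.434 × 0.5913] = 1.650 × ln(2.030) = 1.650 × 0.7082 = 1.169 d.
L(t_c) = L₀ e^(−k_1 t_c) = 20.9 × 0.7475 = 15.62 mg/L, and at the critical point k_2 D_c = k_1 L, so D_c = (0.249/0.855) × 15.62 = 4.550 mg/L.
Minimum DO = C_s − D_c = 9.43 − 4.550 = 4.880 mg/L.
x_c = v t_c = 0.869 m/s × 1.169 d × 86400 s/d = 87740 m ≈ 87.7 km.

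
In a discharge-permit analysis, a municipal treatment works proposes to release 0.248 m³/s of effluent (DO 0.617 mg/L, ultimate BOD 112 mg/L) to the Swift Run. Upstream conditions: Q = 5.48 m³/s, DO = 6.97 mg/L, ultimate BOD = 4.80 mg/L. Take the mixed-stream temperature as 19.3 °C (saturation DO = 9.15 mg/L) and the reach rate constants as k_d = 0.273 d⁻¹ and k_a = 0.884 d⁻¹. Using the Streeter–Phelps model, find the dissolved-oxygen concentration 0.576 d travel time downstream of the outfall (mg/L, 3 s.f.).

Mixed DO = (5.48×6.97 + 0.248×0.617)/(5.48+0.248) = 38.35/5.728 = 6.695 mg/L.
Mixed L₀ = (5.48×4.80 + 0.248×112)/(5.728) = 54.08/5.728 = 9.441 mg/L.
Initial deficit D₀ = C_s − DO₀ = 9.15 − 6.695 = 2.455 mg/L.
D(0.576) = [0.273×9.441/(0.884−0.273)](e^(−0.273×0.576) − e^(−0.884×0.576)) + 2.455 e^(−0.884×0.576)
= 4.218 × (0.8545 − 0.6010) + 2.455 × 0.6010 = 2.545 mg/L.
DO = 9.15 − 2.545 = 6.605 mg/L.

DO ≈ 6.61 mg/L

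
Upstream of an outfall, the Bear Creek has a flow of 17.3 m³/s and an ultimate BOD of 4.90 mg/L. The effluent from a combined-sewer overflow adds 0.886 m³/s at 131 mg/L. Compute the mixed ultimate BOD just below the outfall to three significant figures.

Flow-weighted mixing: C = (Q_r C_r + Q_w C_w)/(Q_r + Q_w)
= (17.3×4.90 + 0.886×131)/(17.3 + 0.886) = 200.8/18.19 = 11.04 mg/L.

11.0 mg/L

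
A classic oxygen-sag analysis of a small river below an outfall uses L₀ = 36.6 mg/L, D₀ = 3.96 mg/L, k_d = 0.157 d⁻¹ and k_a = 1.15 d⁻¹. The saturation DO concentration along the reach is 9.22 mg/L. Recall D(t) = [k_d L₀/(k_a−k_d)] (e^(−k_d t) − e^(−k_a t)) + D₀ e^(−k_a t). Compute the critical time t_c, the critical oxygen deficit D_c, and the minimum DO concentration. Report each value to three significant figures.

t_c ≈ 0.844 d; D_c ≈ 4.38 mg/L; min DO ≈ 4.84 mg/L

At the critical point dD/dt = 0, so k_d L₀ e^(−k_d t) = k_a D. Substituting D(t) from the Streeter–Phelps equation and solving for t gives
t_c = ln[(k_a/k_d)(1 − D₀(k_a−k_d)/(k_d L₀))] / (k_a−k_d).
Here k_a−k_d = 0.9930 d⁻¹ and 1 − D₀(k_a−k_d)/(k_d L₀) = 1 − 3.96×0.9930/(0.157×36.6) = 0.3157, so
t_c = ln(7.325 × 0.3157) / 0.9930 = 0.8382 / 0.9930 = 0.8441 d.
D_c = (k_d/k_a) L₀ e^(−k_d t_c) = (0.157/1.15) × 36.6 × e^(−0.157×0.8441) = 0.1365 × 36.6 × 0.8759 = 4.376 mg/L.
Minimum DO = C_s − D_c = 9.22 − 4.376 = 4.844 mg/L.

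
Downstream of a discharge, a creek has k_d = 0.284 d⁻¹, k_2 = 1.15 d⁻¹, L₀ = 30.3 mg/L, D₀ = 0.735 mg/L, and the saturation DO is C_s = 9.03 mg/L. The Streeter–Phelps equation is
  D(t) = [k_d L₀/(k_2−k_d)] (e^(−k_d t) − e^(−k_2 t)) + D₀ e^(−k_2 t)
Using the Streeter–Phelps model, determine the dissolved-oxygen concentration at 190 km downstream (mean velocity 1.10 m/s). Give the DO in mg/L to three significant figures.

Travel time t = x/v = 190 km / (1.10 m/s) = 190000 m / 1.10 m/s = 172700 s = 1.999 d.
k_d L₀/(k_2−k_d) = 0.284×30.3/(1.15−0.284) = 8.605/0.8660 = 9.937 mg/L.
e^(−k_d t) = e^(−0.284×1.999) = 0.5668; e^(−k_2 t) = e^(−1.15×1.999) = 0.1004.
D = 9.937 × (0.5668 − 0.1004) + 0.735 × 0.1004 = 4.635 + 0.07376 = 4.709 mg/L.
DO = C_s − D = 9.03 − 4.709 = 4.321 mg/L.

DO ≈ 4.32 mg/L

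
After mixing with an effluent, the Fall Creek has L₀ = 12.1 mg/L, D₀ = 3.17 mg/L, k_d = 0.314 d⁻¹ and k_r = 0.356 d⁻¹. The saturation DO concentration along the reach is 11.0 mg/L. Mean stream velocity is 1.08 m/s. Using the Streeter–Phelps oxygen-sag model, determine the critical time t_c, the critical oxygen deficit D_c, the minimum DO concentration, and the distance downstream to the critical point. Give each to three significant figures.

t_c ≈ 2.14 d; D_c ≈ 5.45 mg/L; min DO ≈ 5.55 mg/L; x_c ≈ 200 km

t_c = [1/(k_r−k_d)] ln[(k_r/k_d)(1 − D₀(k_r−k_d)/(k_d L₀))]
= [1/(0.356−0.314)] ln[(0.356/0.314)(1 − 3.17×0.04200/(0.314×12.1))]
= (1/0.04200) ln[1.134 × 0.9650] = 23.81 × ln(1.094) = 23.81 × 0.08987 = 2.140 d.
D_c = (k_d/k_r) L₀ e^(−k_d t_c) = (0.314/0.356) × 12.1 × e^(−0.314×2.140) = 0.8820 × 12.1 × 0.5108 = 5.451 mg/L.
Minimum DO = C_s − D_c = 11.0 − 5.451 = 5.549 mg/L.
x_c = v t_c = 1.08 m/s × 2.140 d × 86400 s/d = 199700 m ≈ 200 km.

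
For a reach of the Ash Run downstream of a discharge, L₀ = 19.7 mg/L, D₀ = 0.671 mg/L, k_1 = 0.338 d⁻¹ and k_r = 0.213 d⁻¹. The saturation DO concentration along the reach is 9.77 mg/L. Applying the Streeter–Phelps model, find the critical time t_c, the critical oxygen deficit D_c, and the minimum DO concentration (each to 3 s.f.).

t_c ≈ 3.59 d; D_c ≈ 9.28 mg/L; min DO ≈ 0.492 mg/L

At the critical point dD/dt = 0, so k_1 L₀ e^(−k_1 t) = k_r D. Substituting D(t) from the Streeter–Phelps equation and solving for t gives
t_c = ln[(k_r/k_1)(1 − D₀(k_r−k_1)/(k_1 L₀))] / (k_r−k_1).
Here k_r−k_1 = -0.1250 d⁻¹ and 1 − D₀(k_r−k_1)/(k_1 L₀) = 1 − 0.671×-0.1250/(0.338×19.7) = 1.013, so
t_c = ln(0.6302 × 1.013) / -0.1250 = -0.4492 / -0.1250 = 3.594 d.
L(t_c) = L₀ e^(−k_1 t_c) = 19.7 × 0.2968 = 5.847 mg/L, and at the critical point k_r D_c = k_1 L, so D_c = (0.338/0.213) × 5.847 = 9.278 mg/L.
Minimum DO = C_s − D_c = 9.77 − 9.278 = 0.4921 mg/L.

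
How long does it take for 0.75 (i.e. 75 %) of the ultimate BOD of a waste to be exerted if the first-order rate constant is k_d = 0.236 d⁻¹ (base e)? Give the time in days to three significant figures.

t ≈ 5.87 d

y/L₀ = 1 − e^(−k_d t) = 0.75 ⇒ e^(−k_d t) = 0.250
t = −ln(0.250) / 0.236 = 1.386 / 0.236 = 5.874 d.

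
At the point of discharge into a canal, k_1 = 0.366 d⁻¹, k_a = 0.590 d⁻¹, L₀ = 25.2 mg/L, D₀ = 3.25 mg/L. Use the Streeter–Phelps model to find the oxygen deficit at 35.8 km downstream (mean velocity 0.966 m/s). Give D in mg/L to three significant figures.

Travel time t = x/v = 35.8 km / (0.966 m/s) = 35800 m / 0.966 m/s = 37060 s = 0.4289 d.
k_1 L₀/(k_a−k_1) = 0.366×25.2/(0.590−0.366) = 9.223/0.2240 = 41.18 mg/L.
e^(−k_1 t) = e^(−0.366×0.4289) = 0.8547; e^(−k_a t) = e^(−0.590×0.4289) = 0.7764.
D = 41.18 × (0.8547 − 0.7764) + 3.25 × 0.7764 = 3.224 + 2.523 = 5.747 mg/L.

D ≈ 5.75 mg/L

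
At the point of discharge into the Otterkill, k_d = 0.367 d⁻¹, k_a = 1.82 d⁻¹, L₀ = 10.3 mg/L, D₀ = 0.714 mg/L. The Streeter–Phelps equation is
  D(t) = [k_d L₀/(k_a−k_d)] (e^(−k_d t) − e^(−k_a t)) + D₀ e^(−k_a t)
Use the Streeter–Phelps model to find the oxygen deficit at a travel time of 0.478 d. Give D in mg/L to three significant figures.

D ≈ 1.39 mg/L

k_d L₀/(k_a−k_d) = 0.367×10.3/(1.82−0.367) = 3.780/1.453 = 2.602 mg/L.
e^(−k_d t) = e^(−0.367×0.4780) = 0.8391; e^(−k_a t) = e^(−1.82×0.4780) = 0.4190.
D = 2.602 × (0.8391 − 0.4190) + 0.714 × 0.4190 = 1.093 + 0.2991 = 1.392 mg/L.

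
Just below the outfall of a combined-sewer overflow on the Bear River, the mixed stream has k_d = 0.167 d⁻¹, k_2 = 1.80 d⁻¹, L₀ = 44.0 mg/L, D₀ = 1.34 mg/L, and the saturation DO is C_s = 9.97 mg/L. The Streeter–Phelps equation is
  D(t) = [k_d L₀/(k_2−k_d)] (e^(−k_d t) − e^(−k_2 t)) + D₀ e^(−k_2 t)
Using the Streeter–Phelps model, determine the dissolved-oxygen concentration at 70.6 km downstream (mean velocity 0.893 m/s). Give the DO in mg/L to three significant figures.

DO ≈ 6.72 mg/L

Travel time t = x/v = 70.6 km / (0.893 m/s) = 70600 m / 0.893 m/s = 79060 s = 0.9150 d.
k_d L₀/(k_2−k_d) = 0.167×44.0/(1.80−0.167) = 7.348/1.633 = 4.500 mg/L.
e^(−k_d t) = e^(−0.167×0.9150) = 0.8583; e^(−k_2 t) = e^(−1.80×0.9150) = 0.1926.
D = 4.500 × (0.8583 − 0.1926) + 1.34 × 0.1926 = 2.995 + 0.2581 = 3.253 mg/L.
DO = C_s − D = 9.97 − 3.253 = 6.717 mg/L.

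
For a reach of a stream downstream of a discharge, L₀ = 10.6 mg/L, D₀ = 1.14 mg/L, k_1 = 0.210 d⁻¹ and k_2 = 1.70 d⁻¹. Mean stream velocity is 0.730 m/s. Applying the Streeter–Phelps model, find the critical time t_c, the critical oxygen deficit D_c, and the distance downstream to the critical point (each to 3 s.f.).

t_c ≈ 0.437 d; D_c ≈ 1.19 mg/L; x_c ≈ 27.6 km

t_c = [1/(k_2−k_1)] ln[(k_2/k_1)(1 − D₀(k_2−k_1)/(k_1 L₀))]
= [1/(1.70−0.210)] ln[(1.70/0.210)(1 − 1.14×1.490/(0.210×10.6))]
= (1/1.490) ln[8.095 × 0.2369] = 0.6711 × ln(1.918) = 0.6711 × 0.6513 = 0.4371 d.
L(t_c) = L₀ e^(−k_1 t_c) = 10.6 × 0.9123 = 9.670 mg/L, and at the critical point k_2 D_c = k_1 L, so D_c = (0.210/1.70) × 9.670 = 1.195 mg/L.
x_c = v t_c = 0.730 m/s × 0.4371 d × 86400 s/d = 27570 m ≈ 27.6 km.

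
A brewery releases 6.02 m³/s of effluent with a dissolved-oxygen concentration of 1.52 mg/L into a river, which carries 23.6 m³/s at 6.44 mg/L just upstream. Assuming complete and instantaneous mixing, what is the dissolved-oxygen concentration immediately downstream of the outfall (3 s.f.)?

Flow-weighted mixing: C = (Q_r C_r + Q_w C_w)/(Q_r + Q_w)
= (23.6×6.44 + 6.02×1.52)/(23.6 + 6.02) = 161.1/29.62 = 5.440 mg/L.

5.44 mg/L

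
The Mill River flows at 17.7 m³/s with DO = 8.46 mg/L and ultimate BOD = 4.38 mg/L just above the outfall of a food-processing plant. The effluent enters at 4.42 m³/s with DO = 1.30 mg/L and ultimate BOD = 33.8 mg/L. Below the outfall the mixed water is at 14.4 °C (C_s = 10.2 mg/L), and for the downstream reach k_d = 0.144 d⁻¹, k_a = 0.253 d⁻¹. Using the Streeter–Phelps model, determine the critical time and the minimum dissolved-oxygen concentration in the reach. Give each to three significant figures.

t_c ≈ 2.73 d; minimum DO ≈ 6.26 mg/L

Mixed DO = (17.7×8.46 + 4.42×1.30)/(17.7+4.42) = 155.5/22.12 = 7.029 mg/L.
Mixed L₀ = (17.7×4.38 + 4.42×33.8)/(22.12) = 226.9/22.12 = 10.26 mg/L.
Initial deficit D₀ = C_s − DO₀ = 10.2 − 7.029 = 3.171 mg/L.
t_c = (1/0.1090) ln[(0.253/0.144)(1 − 3.171×0.1090/(0.144×10.26))] = 9.174 × ln(1.346) = 2.725 d.
D_c = (0.144/0.253) × 10.26 × e^(−0.144×2.725) = 0.5692 × 10.26 × 0.6754 = 3.944 mg/L.
Minimum DO = 10.2 − 3.944 = 6.256 mg/L.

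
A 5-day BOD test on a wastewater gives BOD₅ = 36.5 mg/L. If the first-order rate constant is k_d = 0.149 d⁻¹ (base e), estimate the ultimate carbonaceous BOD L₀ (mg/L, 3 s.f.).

L₀ ≈ 69.5 mg/L

BOD₅ = L₀(1 − e^(−5k_d)) ⇒ L₀ = BOD₅ / (1 − e^(−5×0.149))
= 36.5 / (1 − 0.4747) = 36.5 / 0.5253 = 69.49 mg/L.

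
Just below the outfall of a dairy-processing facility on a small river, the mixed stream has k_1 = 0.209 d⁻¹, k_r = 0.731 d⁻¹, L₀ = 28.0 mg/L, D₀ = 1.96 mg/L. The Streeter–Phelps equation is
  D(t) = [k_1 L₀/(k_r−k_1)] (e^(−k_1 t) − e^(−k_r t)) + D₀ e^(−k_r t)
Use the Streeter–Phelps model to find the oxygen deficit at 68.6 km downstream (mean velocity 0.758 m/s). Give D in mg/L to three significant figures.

Travel time t = x/v = 68.6 km / (0.758 m/s) = 68600 m / 0.758 m/s = 90500 s = 1.047 d.
k_1 L₀/(k_r−k_1) = 0.209×28.0/(0.731−0.209) = 5.852/0.5220 = 11.21 mg/L.
e^(−k_1 t) = e^(−0.209×1.047) = 0.8034; e^(−k_r t) = e^(−0.731×1.047) = 0.4650.
D = 11.21 × (0.8034 − 0.4650) + 1.96 × 0.4650 = 3.793 + 0.9114 = 4.705 mg/L.

D ≈ 4.70 mg/L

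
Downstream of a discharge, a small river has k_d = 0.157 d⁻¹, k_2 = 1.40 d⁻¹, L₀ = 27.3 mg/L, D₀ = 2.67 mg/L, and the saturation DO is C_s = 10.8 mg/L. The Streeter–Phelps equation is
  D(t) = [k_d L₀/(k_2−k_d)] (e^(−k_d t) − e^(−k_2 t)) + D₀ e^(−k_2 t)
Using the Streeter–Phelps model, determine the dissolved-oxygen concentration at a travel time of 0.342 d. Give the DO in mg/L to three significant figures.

DO ≈ 8.01 mg/L

k_d L₀/(k_2−k_d) = 0.157×27.3/(1.40−0.157) = 4.286/1.243 = 3.448 mg/L.
e^(−k_d t) = e^(−0.157×0.3420) = 0.9477; e^(−k_2 t) = e^(−1.40×0.3420) = 0.6195.
D = 3.448 × (0.9477 − 0.6195) + 2.67 × 0.6195 = 1.132 + 1.654 = 2.786 mg/L.
DO = C_s − D = 10.8 − 2.786 = 8.014 mg/L.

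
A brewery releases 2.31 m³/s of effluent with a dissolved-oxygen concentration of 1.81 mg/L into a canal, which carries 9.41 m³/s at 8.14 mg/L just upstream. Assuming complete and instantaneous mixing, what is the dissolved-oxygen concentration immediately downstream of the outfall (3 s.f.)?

Flow-weighted mixing: C = (Q_r C_r + Q_w C_w)/(Q_r + Q_w)
= (9.41×8.14 + 2.31×1.81)/(9.41 + 2.31) = 80.78/11.72 = 6.892 mg/L.

6.89 mg/L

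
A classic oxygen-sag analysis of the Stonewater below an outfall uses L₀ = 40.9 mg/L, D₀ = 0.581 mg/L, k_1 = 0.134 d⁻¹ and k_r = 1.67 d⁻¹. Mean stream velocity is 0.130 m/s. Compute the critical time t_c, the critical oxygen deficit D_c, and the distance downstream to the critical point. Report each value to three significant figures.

At the critical point dD/dt = 0, so k_1 L₀ e^(−k_1 t) = k_r D. Substituting D(t) from the Streeter–Phelps equation and solving for t gives
t_c = ln[(k_r/k_1)(1 − D₀(k_r−k_1)/(k_1 L₀))] / (k_r−k_1).
Here k_r−k_1 = 1.536 d⁻¹ and 1 − D₀(k_r−k_1)/(k_1 L₀) = 1 − 0.581×1.536/(0.134×40.9) = 0.8372, so
t_c = ln(12.46 × 0.8372) / 1.536 = 2.345 / 1.536 = 1.527 d.
L(t_c) = L₀ e^(−k_1 t_c) = 40.9 × 0.8150 = 33.33 mg/L, and at the critical point k_r D_c = k_1 L, so D_c = (0.134/1.67) × 33.33 = 2.675 mg/L.
x_c = v t_c = 0.130 m/s × 1.527 d × 86400 s/d = 17150 m ≈ 17.1 km.

t_c ≈ 1.53 d; D_c ≈ 2.67 mg/L; x_c ≈ 17.1 km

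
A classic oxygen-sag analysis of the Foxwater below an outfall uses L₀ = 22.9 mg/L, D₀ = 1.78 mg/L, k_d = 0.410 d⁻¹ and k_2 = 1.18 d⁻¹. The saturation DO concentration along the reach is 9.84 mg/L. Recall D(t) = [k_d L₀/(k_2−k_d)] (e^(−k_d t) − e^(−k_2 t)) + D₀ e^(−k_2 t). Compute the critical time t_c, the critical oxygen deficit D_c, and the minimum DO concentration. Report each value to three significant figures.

t_c ≈ 1.17 d; D_c ≈ 4.93 mg/L; min DO ≈ 4.91 mg/L

At the critical point dD/dt = 0, so k_d L₀ e^(−k_d t) = k_2 D. Substituting D(t) from the Streeter–Phelps equation and solving for t gives
t_c = ln[(k_2/k_d)(1 − D₀(k_2−k_d)/(k_d L₀))] / (k_2−k_d).
Here k_2−k_d = 0.7700 d⁻¹ and 1 − D₀(k_2−k_d)/(k_d L₀) = 1 − 1.78×0.7700/(0.410×22.9) = 0.8540, so
t_c = ln(2.878 × 0.8540) / 0.7700 = 0.8993 / 0.7700 = 1.168 d.
L(t_c) = L₀ e^(−k_d t_c) = 22.9 × 0.6195 = 14.19 mg/L, and at the critical point k_2 D_c = k_d L, so D_c = (0.410/1.18) × 14.19 = 4.929 mg/L.
Minimum DO = C_s − D_c = 9.84 − 4.929 = 4.911 mg/L.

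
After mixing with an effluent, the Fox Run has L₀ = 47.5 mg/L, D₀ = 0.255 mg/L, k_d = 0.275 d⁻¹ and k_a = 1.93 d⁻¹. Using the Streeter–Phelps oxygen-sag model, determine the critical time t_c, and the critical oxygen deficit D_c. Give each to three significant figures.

t_c ≈ 1.16 d; D_c ≈ 4.92 mg/L

With k_a/k_d = 7.018 and 1 − D₀(k_a−k_d)/(k_d L₀) = 0.9677,
t_c = ln(7.018 × 0.9677) / (1.93 − 0.275) = ln(6.791) / 1.655 = 1.916/1.655 = 1.158 d.
D_c = (k_d/k_a) L₀ e^(−k_d t_c) = (0.275/1.93) × 47.5 × e^(−0.275×1.158) = 0.1425 × 47.5 × 0.7274 = 4.923 mg/L.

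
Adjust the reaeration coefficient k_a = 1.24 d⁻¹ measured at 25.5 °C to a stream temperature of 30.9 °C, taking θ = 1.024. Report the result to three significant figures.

k_a ≈ 1.41 d⁻¹

k_a(T₂) = k_a(T₁) · θ^(T₂−T₁) = 1.24 × 1.024^(30.9−25.5)
= 1.24 × 1.024^5.40 = 1.24 × 1.137 = 1.409 d⁻¹.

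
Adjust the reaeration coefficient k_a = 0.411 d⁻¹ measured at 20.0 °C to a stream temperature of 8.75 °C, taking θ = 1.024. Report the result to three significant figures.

k_a(T₂) = k_a(T₁) · θ^(T₂−T₁) = 0.411 × 1.024^(8.75−20.0)
= 0.411 × 1.024^-11.2 = 0.411 × 0.7658 = 0.3148 d⁻¹.

k_a ≈ 0.315 d⁻¹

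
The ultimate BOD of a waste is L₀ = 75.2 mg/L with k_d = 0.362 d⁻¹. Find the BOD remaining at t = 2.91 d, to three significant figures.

L_t = L₀ e^(−k_d t) = 75.2 × e^(−0.362×2.91) = 75.2 × 0.3487 = 26.23 mg/L.

L ≈ 26.2 mg/L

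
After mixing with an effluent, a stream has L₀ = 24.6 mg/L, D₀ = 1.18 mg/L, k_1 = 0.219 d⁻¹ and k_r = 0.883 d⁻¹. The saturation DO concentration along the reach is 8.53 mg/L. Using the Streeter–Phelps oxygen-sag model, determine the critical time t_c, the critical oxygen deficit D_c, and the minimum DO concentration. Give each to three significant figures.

t_c = [1/(k_r−k_1)] ln[(k_r/k_1)(1 − D₀(k_r−k_1)/(k_1 L₀))]
= [1/(0.883−0.219)] ln[(0.883/0.219)(1 − 1.18×0.6640/(0.219×24.6))]
= (1/0.6640) ln[4.032 × 0.8546] = 1.506 × ln(3.446) = 1.506 × 1.237 = 1.863 d.
D_c = (k_1/k_r) L₀ e^(−k_1 t_c) = (0.219/0.883) × 24.6 × e^(−0.219×1.863) = 0.2480 × 24.6 × 0.6650 = 4.057 mg/L.
Minimum DO = C_s − D_c = 8.53 − 4.057 = 4.473 mg/L.

t_c ≈ 1.86 d; D_c ≈ 4.06 mg/L; min DO ≈ 4.47 mg/L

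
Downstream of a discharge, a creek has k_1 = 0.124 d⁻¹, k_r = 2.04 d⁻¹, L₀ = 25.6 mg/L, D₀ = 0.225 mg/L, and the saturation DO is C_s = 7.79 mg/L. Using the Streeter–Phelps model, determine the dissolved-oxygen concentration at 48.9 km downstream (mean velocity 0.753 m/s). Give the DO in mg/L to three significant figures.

DO ≈ 6.59 mg/L

Travel time t = x/v = 48.9 km / (0.753 m/s) = 48900 m / 0.753 m/s = 64940 s = 0.7516 d.
k_1 L₀/(k_r−k_1) = 0.124×25.6/(2.04−0.124) = 3.174/1.916 = 1.657 mg/L.
e^(−k_1 t) = e^(−0.124×0.7516) = 0.9110; e^(−k_r t) = e^(−2.04×0.7516) = 0.2158.
D = 1.657 × (0.9110 − 0.2158) + 0.225 × 0.2158 = 1.152 + 0.04856 = 1.200 mg/L.
DO = C_s − D = 7.79 − 1.200 = 6.590 mg/L.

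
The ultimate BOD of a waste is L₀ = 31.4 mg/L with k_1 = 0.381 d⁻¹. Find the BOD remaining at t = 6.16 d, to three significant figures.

L ≈ 3.00 mg/L

L_t = L₀ e^(−k_1 t) = 31.4 × e^(−0.381×6.16) = 31.4 × 0.09566 = 3.004 mg/L.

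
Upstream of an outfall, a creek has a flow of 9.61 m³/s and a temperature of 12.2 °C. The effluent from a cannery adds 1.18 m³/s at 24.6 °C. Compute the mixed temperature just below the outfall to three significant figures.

13.6 °C

Flow-weighted mixing: C = (Q_r C_r + Q_w C_w)/(Q_r + Q_w)
= (9.61×12.2 + 1.18×24.6)/(9.61 + 1.18) = 146.3/10.79 = 13.56 °C.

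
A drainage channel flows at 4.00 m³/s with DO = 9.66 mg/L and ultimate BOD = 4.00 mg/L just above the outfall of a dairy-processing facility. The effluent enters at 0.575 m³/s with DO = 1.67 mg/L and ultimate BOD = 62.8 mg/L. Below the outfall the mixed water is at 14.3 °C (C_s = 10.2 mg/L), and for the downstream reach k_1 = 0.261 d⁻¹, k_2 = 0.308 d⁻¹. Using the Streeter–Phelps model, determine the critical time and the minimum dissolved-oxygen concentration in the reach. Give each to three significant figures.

Mixed DO = (4.00×9.66 + 0.575×1.67)/(4.00+0.575) = 39.60/4.575 = 8.656 mg/L.
Mixed L₀ = (4.00×4.00 + 0.575×62.8)/(4.575) = 52.11/4.575 = 11.39 mg/L.
Initial deficit D₀ = C_s − DO₀ = 10.2 − 8.656 = 1.544 mg/L.
t_c = (1/0.04700) ln[(0.308/0.261)(1 − 1.544×0.04700/(0.261×11.39))] = 21.28 × ln(1.151) = 2.997 d.
D_c = (0.261/0.308) × 11.39 × e^(−0.261×2.997) = 0.8474 × 11.39 × 0.4574 = 4.415 mg/L.
Minimum DO = 10.2 − 4.415 = 5.785 mg/L.

t_c ≈ 3.00 d; minimum DO ≈ 5.79 mg/L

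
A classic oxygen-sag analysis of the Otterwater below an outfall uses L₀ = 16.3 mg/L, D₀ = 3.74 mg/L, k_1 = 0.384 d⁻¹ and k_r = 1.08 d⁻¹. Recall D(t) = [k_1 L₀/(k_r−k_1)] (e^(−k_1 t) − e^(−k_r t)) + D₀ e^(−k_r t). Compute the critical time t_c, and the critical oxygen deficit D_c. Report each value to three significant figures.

t_c = [1/(k_r−k_1)] ln[(k_r/k_1)(1 − D₀(k_r−k_1)/(k_1 L₀))]
= [1/(1.08−0.384)] ln[(1.08/0.384)(1 − 3.74×0.6960/(0.384×16.3))]
= (1/0.6960) ln[2.812 × 0.5841] = 1.437 × ln(1.643) = 1.437 × 0.4964 = 0.7133 d.
L(t_c) = L₀ e^(−k_1 t_c) = 16.3 × 0.7604 = 12.39 mg/L, and at the critical point k_r D_c = k_1 L, so D_c = (0.384/1.08) × 12.39 = 4.407 mg/L.

t_c ≈ 0.713 d; D_c ≈ 4.41 mg/L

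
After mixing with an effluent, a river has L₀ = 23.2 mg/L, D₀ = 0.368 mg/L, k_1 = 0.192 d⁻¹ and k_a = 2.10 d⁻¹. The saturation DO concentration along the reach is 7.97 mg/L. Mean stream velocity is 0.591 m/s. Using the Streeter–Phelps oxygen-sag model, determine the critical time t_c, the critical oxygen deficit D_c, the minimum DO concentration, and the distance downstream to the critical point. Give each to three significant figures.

t_c ≈ 1.16 d; D_c ≈ 1.70 mg/L; min DO ≈ 6.27 mg/L; x_c ≈ 59.4 km

t_c = [1/(k_a−k_1)] ln[(k_a/k_1)(1 − D₀(k_a−k_1)/(k_1 L₀))]
= [1/(2.10−0.192)] ln[(2.10/0.192)(1 − 0.368×1.908/(0.192×23.2))]
= (1/1.908) ln[10.94 × 0.8424] = 0.5241 × ln(9.213) = 0.5241 × 2.221 = 1.164 d.
L(t_c) = L₀ e^(−k_1 t_c) = 23.2 × 0.7997 = 18.55 mg/L, and at the critical point k_a D_c = k_1 L, so D_c = (0.192/2.10) × 18.55 = 1.696 mg/L.
Minimum DO = C_s − D_c = 7.97 − 1.696 = 6.274 mg/L.
x_c = v t_c = 0.591 m/s × 1.164 d × 86400 s/d = 59430 m ≈ 59.4 km.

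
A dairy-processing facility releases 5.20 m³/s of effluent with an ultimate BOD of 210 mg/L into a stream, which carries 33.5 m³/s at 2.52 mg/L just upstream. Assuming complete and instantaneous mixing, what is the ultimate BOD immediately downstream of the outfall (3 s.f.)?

Flow-weighted mixing: C = (Q_r C_r + Q_w C_w)/(Q_r + Q_w)
= (33.5×2.52 + 5.20×210)/(33.5 + 5.20) = 1176/38.70 = 30.40 mg/L.

30.4 mg/L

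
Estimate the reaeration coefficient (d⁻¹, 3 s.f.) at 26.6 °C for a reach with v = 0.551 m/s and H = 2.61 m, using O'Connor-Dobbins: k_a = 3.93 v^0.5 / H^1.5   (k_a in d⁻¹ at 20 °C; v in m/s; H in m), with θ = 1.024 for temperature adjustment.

k_a ≈ 0.809 d⁻¹

k_a(20) = 3.93 × 0.551^0.5 / 2.61^1.5 = 3.93 × 0.7423 / 4.217 = 0.6918 d⁻¹.
k_a(26.6) = 0.6918 × 1.024^(26.6−20) = 0.6918 × 1.169 = 0.8091 d⁻¹.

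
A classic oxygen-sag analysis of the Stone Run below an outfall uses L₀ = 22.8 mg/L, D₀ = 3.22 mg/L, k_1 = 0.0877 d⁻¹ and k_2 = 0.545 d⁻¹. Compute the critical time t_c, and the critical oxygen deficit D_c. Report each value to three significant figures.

With k_2/k_1 = 6.214 and 1 − D₀(k_2−k_1)/(k_1 L₀) = 0.2636,
t_c = ln(6.214 × 0.2636) / (0.545 − 0.0877) = ln(1.638) / 0.4573 = 0.4935/0.4573 = 1.079 d.
L(t_c) = L₀ e^(−k_1 t_c) = 22.8 × 0.9097 = 20.74 mg/L, and at the critical point k_2 D_c = k_1 L, so D_c = (0.0877/0.545) × 20.74 = 3.338 mg/L.

t_c ≈ 1.08 d; D_c ≈ 3.34 mg/L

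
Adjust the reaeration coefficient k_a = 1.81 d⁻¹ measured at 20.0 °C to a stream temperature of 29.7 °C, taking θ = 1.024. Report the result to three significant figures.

k_a(T₂) = k_a(T₁) · θ^(T₂−T₁) = 1.81 × 1.024^(29.7−20.0)
= 1.81 × 1.024^9.70 = 1.81 × 1.259 = 2.278 d⁻¹.

k_a ≈ 2.28 d⁻¹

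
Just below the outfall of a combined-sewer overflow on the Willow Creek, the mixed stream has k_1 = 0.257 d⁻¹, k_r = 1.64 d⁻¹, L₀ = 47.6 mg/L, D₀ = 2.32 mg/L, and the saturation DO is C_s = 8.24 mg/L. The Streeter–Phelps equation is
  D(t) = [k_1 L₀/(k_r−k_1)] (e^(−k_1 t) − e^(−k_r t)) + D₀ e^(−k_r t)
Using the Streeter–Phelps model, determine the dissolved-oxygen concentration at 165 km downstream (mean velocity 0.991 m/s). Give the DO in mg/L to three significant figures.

Travel time t = x/v = 165 km / (0.991 m/s) = 165000 m / 0.991 m/s = 166500 s = 1.927 d.
k_1 L₀/(k_r−k_1) = 0.257×47.6/(1.64−0.257) = 12.23/1.383 = 8.845 mg/L.
e^(−k_1 t) = e^(−0.257×1.927) = 0.6094; e^(−k_r t) = e^(−1.64×1.927) = 0.04241.
D = 8.845 × (0.6094 − 0.04241) + 2.32 × 0.04241 = 5.015 + 0.09839 = 5.114 mg/L.
DO = C_s − D = 8.24 − 5.114 = 3.126 mg/L.

DO ≈ 3.13 mg/L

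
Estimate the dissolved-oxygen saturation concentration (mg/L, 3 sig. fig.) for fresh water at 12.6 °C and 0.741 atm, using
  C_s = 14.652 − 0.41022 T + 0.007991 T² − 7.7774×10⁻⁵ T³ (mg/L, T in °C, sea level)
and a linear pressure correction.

At sea level: C_s = 14.652 − 0.41022×12.6 + 0.007991×12.6² − 7.7774×10⁻⁵×12.6³ = 10.60 mg/L.
Pressure correction: C_s' = 10.60 × 0.741 = 7.852 mg/L.

C_s ≈ 7.85 mg/L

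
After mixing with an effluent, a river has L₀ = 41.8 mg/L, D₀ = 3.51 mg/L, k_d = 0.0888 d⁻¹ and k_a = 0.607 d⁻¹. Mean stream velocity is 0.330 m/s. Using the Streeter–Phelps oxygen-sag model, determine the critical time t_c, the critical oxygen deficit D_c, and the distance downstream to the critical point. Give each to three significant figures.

t_c = [1/(k_a−k_d)] ln[(k_a/k_d)(1 − D₀(k_a−k_d)/(k_d L₀))]
= [1/(0.607−0.0888)] ln[(0.607/0.0888)(1 − 3.51×0.5182/(0.0888×41.8))]
= (1/0.5182) ln[6.836 × 0.5100] = 1.930 × ln(3.486) = 1.930 × 1.249 = 2.410 d.
L(t_c) = L₀ e^(−k_d t_c) = 41.8 × 0.8074 = 33.75 mg/L, and at the critical point k_a D_c = k_d L, so D_c = (0.0888/0.607) × 33.75 = 4.937 mg/L.
x_c = v t_c = 0.330 m/s × 2.410 d × 86400 s/d = 68710 m ≈ 68.7 km.

t_c ≈ 2.41 d; D_c ≈ 4.94 mg/L; x_c ≈ 68.7 km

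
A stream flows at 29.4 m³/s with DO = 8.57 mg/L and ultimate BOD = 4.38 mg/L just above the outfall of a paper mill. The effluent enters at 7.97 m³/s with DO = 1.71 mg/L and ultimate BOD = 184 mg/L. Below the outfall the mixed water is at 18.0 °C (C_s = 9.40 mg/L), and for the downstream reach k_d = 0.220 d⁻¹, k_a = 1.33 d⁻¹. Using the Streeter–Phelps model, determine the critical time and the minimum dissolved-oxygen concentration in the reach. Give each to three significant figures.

t_c ≈ 1.34 d; minimum DO ≈ 4.14 mg/L

Mixed DO = (29.4×8.57 + 7.97×1.71)/(29.4+7.97) = 265.6/37.37 = 7.107 mg/L.
Mixed L₀ = (29.4×4.38 + 7.97×184)/(37.37) = 1595/37.37 = 42.69 mg/L.
Initial deficit D₀ = C_s − DO₀ = 9.40 − 7.107 = 2.293 mg/L.
t_c = (1/1.110) ln[(1.33/0.220)(1 − 2.293×1.110/(0.220×42.69))] = 0.9009 × ln(4.407) = 1.336 d.
D_c = (0.220/1.33) × 42.69 × e^(−0.220×1.336) = 0.1654 × 42.69 × 0.7453 = 5.263 mg/L.
Minimum DO = 9.40 − 5.263 = 4.137 mg/L.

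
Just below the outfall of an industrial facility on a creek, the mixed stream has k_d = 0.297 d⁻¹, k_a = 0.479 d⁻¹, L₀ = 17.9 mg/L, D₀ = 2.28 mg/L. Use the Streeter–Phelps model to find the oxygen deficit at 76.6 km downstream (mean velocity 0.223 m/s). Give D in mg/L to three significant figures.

Travel time t = x/v = 76.6 km / (0.223 m/s) = 76600 m / 0.223 m/s = 343500 s = 3.976 d.
k_d L₀/(k_a−k_d) = 0.297×17.9/(0.479−0.297) = 5.316/0.1820 = 29.21 mg/L.
e^(−k_d t) = e^(−0.297×3.976) = 0.3070; e^(−k_a t) = e^(−0.479×3.976) = 0.1489.
D = 29.21 × (0.3070 − 0.1489) + 2.28 × 0.1489 = 4.619 + 0.3395 = 4.958 mg/L.

D ≈ 4.96 mg/L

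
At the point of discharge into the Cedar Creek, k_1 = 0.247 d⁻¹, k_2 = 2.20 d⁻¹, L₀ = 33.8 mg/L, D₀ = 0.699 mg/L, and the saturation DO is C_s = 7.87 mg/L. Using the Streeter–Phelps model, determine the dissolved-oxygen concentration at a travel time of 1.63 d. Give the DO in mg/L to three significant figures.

k_1 L₀/(k_2−k_1) = 0.247×33.8/(2.20−0.247) = 8.349/1.953 = 4.275 mg/L.
e^(−k_1 t) = e^(−0.247×1.630) = 0.6686; e^(−k_2 t) = e^(−2.20×1.630) = 0.02771.
D = 4.275 × (0.6686 − 0.02771) + 0.699 × 0.02771 = 2.740 + 0.01937 = 2.759 mg/L.
DO = C_s − D = 7.87 − 2.759 = 5.111 mg/L.

DO ≈ 5.11 mg/L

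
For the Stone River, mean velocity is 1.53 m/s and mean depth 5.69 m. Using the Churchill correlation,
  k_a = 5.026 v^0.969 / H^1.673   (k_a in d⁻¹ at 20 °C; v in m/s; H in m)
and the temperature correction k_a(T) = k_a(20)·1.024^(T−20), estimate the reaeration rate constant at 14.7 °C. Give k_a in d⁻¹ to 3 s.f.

k_a ≈ 0.365 d⁻¹

k_a(20) = 5.026 × 1.53^0.969 / 5.69^1.673 = 5.026 × 1.510 / 18.34 = 0.4139 d⁻¹.
k_a(14.7) = 0.4139 × 1.024^(14.7−20) = 0.4139 × 0.8819 = 0.3650 d⁻¹.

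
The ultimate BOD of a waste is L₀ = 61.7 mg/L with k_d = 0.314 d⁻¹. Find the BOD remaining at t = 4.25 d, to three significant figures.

L ≈ 16.2 mg/L

L_t = L₀ e^(−k_d t) = 61.7 × e^(−0.314×4.25) = 61.7 × 0.2633 = 16.24 mg/L.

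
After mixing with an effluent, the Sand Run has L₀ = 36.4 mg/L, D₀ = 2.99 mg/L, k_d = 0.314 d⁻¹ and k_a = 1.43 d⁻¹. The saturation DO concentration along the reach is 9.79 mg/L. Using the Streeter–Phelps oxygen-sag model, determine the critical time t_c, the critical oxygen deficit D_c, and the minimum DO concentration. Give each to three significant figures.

At the critical point dD/dt = 0, so k_d L₀ e^(−k_d t) = k_a D. Substituting D(t) from the Streeter–Phelps equation and solving for t gives
t_c = ln[(k_a/k_d)(1 − D₀(k_a−k_d)/(k_d L₀))] / (k_a−k_d).
Here k_a−k_d = 1.116 d⁻¹ and 1 − D₀(k_a−k_d)/(k_d L₀) = 1 − 2.99×1.116/(0.314×36.4) = 0.7081, so
t_c = ln(4.554 × 0.7081) / 1.116 = 1.171 / 1.116 = 1.049 d.
D_c = (k_d/k_a) L₀ e^(−k_d t_c) = (0.314/1.43) × 36.4 × e^(−0.314×1.049) = 0.2196 × 36.4 × 0.7193 = 5.750 mg/L.
Minimum DO = C_s − D_c = 9.79 − 5.750 = 4.040 mg/L.

t_c ≈ 1.05 d; D_c ≈ 5.75 mg/L; min DO ≈ 4.04 mg/L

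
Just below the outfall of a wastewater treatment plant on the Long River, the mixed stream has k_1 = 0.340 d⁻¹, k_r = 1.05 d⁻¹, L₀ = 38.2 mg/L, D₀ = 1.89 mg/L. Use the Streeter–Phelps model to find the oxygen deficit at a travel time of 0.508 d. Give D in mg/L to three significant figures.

D ≈ 5.77 mg/L

k_1 L₀/(k_r−k_1) = 0.340×38.2/(1.05−0.340) = 12.99/0.7100 = 18.29 mg/L.
e^(−k_1 t) = e^(−0.340×0.5080) = 0.8414; e^(−k_r t) = e^(−1.05×0.5080) = 0.5866.
D = 18.29 × (0.8414 − 0.5866) + 1.89 × 0.5866 = 4.660 + 1.109 = 5.769 mg/L.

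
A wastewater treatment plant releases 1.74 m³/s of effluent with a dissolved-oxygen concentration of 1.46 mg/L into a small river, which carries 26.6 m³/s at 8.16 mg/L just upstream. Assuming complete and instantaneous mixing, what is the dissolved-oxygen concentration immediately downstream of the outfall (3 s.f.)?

7.75 mg/L

Flow-weighted mixing: C = (Q_r C_r + Q_w C_w)/(Q_r + Q_w)
= (26.6×8.16 + 1.74×1.46)/(26.6 + 1.74) = 219.6/28.34 = 7.749 mg/L.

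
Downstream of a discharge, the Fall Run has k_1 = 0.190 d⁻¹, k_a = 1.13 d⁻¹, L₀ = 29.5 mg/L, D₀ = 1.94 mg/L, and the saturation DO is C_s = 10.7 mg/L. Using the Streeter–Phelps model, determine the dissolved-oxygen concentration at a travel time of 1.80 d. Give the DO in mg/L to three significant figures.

DO ≈ 6.99 mg/L

k_1 L₀/(k_a−k_1) = 0.190×29.5/(1.13−0.190) = 5.605/0.9400 = 5.963 mg/L.
e^(−k_1 t) = e^(−0.190×1.800) = 0.7103; e^(−k_a t) = e^(−1.13×1.800) = 0.1308.
D = 5.963 × (0.7103 − 0.1308) + 1.94 × 0.1308 = 3.456 + 0.2538 = 3.709 mg/L.
DO = C_s − D = 10.7 − 3.709 = 6.991 mg/L.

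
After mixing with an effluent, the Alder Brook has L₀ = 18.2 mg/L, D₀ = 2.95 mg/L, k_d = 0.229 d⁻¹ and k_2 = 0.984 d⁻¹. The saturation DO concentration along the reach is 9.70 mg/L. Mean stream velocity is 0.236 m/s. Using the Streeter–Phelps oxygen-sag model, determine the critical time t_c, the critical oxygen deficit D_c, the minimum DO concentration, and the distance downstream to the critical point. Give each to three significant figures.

With k_2/k_d = 4.297 and 1 − D₀(k_2−k_d)/(k_d L₀) = 0.4656,
t_c = ln(4.297 × 0.4656) / (0.984 − 0.229) = ln(2.001) / 0.7550 = 0.6935/0.7550 = 0.9185 d.
D_c = (k_d/k_2) L₀ e^(−k_d t_c) = (0.229/0.984) × 18.2 × e^(−0.229×0.9185) = 0.2327 × 18.2 × 0.8103 = 3.432 mg/L.
Minimum DO = C_s − D_c = 9.70 − 3.432 = 6.268 mg/L.
x_c = v t_c = 0.236 m/s × 0.9185 d × 86400 s/d = 18730 m ≈ 18.7 km.

t_c ≈ 0.919 d; D_c ≈ 3.43 mg/L; min DO ≈ 6.27 mg/L; x_c ≈ 18.7 km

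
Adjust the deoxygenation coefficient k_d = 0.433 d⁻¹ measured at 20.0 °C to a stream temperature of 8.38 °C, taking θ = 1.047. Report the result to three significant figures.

k_d ≈ 0.254 d⁻¹

k_d(T₂) = k_d(T₁) · θ^(T₂−T₁) = 0.433 × 1.047^(8.38−20.0)
= 0.433 × 1.047^-11.6 = 0.433 × 0.5864 = 0.2539 d⁻¹.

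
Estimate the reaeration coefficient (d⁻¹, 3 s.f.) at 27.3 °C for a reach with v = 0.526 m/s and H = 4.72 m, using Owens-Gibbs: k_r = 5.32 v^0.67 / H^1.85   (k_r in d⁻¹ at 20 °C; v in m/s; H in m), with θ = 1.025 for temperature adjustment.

k_r ≈ 0.235 d⁻¹

k_r(20) = 5.32 × 0.526^0.67 / 4.72^1.85 = 5.32 × 0.6502 / 17.65 = 0.1960 d⁻¹.
k_r(27.3) = 0.1960 × 1.025^(27.3−20) = 0.1960 × 1.198 = 0.2347 d⁻¹.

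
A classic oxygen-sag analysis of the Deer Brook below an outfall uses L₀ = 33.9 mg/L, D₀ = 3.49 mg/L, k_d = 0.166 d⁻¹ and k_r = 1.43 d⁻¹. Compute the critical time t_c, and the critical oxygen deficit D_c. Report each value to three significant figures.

t_c = [1/(k_r−k_d)] ln[(k_r/k_d)(1 − D₀(k_r−k_d)/(k_d L₀))]
= [1/(1.43−0.166)] ln[(1.43/0.166)(1 − 3.49×1.264/(0.166×33.9))]
= (1/1.264) ln[8.614 × 0.2161] = 0.7911 × ln(1.862) = 0.7911 × 0.6214 = 0.4916 d.
L(t_c) = L₀ e^(−k_d t_c) = 33.9 × 0.9216 = 31.24 mg/L, and at the critical point k_r D_c = k_d L, so D_c = (0.166/1.43) × 31.24 = 3.627 mg/L.

t_c ≈ 0.492 d; D_c ≈ 3.63 mg/L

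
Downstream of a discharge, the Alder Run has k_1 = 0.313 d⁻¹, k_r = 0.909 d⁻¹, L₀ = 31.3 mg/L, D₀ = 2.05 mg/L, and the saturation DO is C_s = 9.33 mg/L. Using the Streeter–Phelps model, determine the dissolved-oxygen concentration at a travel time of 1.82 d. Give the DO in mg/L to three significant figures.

DO ≈ 2.78 mg/L

k_1 L₀/(k_r−k_1) = 0.313×31.3/(0.909−0.313) = 9.797/0.5960 = 16.44 mg/L.
e^(−k_1 t) = e^(−0.313×1.820) = 0.5657; e^(−k_r t) = e^(−0.909×1.820) = 0.1912.
D = 16.44 × (0.5657 − 0.1912) + 2.05 × 0.1912 = 6.156 + 0.3920 = 6.548 mg/L.
DO = C_s − D = 9.33 − 6.548 = 2.782 mg/L.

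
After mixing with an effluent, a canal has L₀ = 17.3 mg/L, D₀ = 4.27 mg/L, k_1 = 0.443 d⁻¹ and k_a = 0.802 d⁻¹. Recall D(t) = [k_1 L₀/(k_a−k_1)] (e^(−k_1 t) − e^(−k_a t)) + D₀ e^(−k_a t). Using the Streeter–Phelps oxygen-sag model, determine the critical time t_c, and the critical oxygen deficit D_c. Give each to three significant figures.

With k_a/k_1 = 1.810 and 1 − D₀(k_a−k_1)/(k_1 L₀) = 0.8000,
t_c = ln(1.810 × 0.8000) / (0.802 − 0.443) = ln(1.448) / 0.3590 = 0.3704/0.3590 = 1.032 d.
D_c = (k_1/k_a) L₀ e^(−k_1 t_c) = (0.443/0.802) × 17.3 × e^(−0.443×1.032) = 0.5524 × 17.3 × 0.6332 = 6.050 mg/L.

t_c ≈ 1.03 d; D_c ≈ 6.05 mg/L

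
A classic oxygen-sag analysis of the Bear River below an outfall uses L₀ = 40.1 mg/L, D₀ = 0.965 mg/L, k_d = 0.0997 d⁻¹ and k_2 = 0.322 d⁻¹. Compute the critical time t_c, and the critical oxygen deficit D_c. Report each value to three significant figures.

At the critical point dD/dt = 0, so k_d L₀ e^(−k_d t) = k_2 D. Substituting D(t) from the Streeter–Phelps equation and solving for t gives
t_c = ln[(k_2/k_d)(1 − D₀(k_2−k_d)/(k_d L₀))] / (k_2−k_d).
Here k_2−k_d = 0.2223 d⁻¹ and 1 − D₀(k_2−k_d)/(k_d L₀) = 1 − 0.965×0.2223/(0.0997×40.1) = 0.9463, so
t_c = ln(3.230 × 0.9463) / 0.2223 = 1.117 / 0.2223 = 5.026 d.
D_c = (k_d/k_2) L₀ e^(−k_d t_c) = (0.0997/0.322) × 40.1 × e^(−0.0997×5.026) = 0.3096 × 40.1 × 0.6059 = 7.523 mg/L.

t_c ≈ 5.03 d; D_c ≈ 7.52 mg/L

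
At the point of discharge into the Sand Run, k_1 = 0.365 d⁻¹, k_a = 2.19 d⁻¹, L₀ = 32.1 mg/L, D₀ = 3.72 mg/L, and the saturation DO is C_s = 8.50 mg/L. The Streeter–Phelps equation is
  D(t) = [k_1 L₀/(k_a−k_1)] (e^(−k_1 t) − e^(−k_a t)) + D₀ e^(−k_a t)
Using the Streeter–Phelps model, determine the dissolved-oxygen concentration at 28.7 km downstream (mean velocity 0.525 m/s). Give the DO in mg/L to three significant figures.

DO ≈ 4.08 mg/L

Travel time t = x/v = 28.7 km / (0.525 m/s) = 28700 m / 0.525 m/s = 54670 s = 0.6327 d.
k_1 L₀/(k_a−k_1) = 0.365×32.1/(2.19−0.365) = 11.72/1.825 = 6.420 mg/L.
e^(−k_1 t) = e^(−0.365×0.6327) = 0.7938; e^(−k_a t) = e^(−2.19×0.6327) = 0.2502.
D = 6.420 × (0.7938 − 0.2502) + 3.72 × 0.2502 = 3.490 + 0.9306 = 4.421 mg/L.
DO = C_s − D = 8.50 − 4.421 = 4.079 mg/L.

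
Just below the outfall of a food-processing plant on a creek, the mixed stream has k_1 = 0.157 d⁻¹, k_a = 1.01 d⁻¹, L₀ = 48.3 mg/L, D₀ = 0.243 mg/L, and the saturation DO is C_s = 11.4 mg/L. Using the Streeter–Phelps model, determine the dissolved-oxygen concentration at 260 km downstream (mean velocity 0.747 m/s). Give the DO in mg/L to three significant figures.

Travel time t = x/v = 260 km / (0.747 m/s) = 260000 m / 0.747 m/s = 348100 s = 4.028 d.
k_1 L₀/(k_a−k_1) = 0.157×48.3/(1.01−0.157) = 7.583/0.8530 = 8.890 mg/L.
e^(−k_1 t) = e^(−0.157×4.028) = 0.5313; e^(−k_a t) = e^(−1.01×4.028) = 0.01710.
D = 8.890 × (0.5313 − 0.01710) + 0.243 × 0.01710 = 4.571 + 0.004155 = 4.575 mg/L.
DO = C_s − D = 11.4 − 4.575 = 6.825 mg/L.

DO ≈ 6.82 mg/L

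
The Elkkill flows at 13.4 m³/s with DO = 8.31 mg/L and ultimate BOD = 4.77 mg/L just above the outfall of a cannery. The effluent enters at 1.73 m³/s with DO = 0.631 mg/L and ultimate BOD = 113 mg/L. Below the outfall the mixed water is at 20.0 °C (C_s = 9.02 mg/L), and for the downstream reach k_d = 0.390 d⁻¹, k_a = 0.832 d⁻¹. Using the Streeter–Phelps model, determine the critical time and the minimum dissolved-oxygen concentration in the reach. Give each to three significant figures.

Mixed DO = (13.4×8.31 + 1.73×0.631)/(13.4+1.73) = 112.4/15.13 = 7.432 mg/L.
Mixed L₀ = (13.4×4.77 + 1.73×113)/(15.13) = 259.4/15.13 = 17.15 mg/L.
Initial deficit D₀ = C_s − DO₀ = 9.02 − 7.432 = 1.588 mg/L.
t_c = (1/0.4420) ln[(0.832/0.390)(1 − 1.588×0.4420/(0.390×17.15))] = 2.262 × ln(1.909) = 1.463 d.
D_c = (0.390/0.832) × 17.15 × e^(−0.390×1.463) = 0.4688 × 17.15 × 0.5651 = 4.542 mg/L.
Minimum DO = 9.02 − 4.542 = 4.478 mg/L.

t_c ≈ 1.46 d; minimum DO ≈ 4.48 mg/L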